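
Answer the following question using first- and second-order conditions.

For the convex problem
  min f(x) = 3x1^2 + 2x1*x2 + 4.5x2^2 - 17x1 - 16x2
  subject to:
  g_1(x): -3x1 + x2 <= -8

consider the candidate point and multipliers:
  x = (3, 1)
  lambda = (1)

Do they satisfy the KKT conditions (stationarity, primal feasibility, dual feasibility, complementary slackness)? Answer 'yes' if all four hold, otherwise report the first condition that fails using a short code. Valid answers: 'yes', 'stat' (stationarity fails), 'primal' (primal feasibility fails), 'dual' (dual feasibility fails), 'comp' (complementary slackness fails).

Gradient of f: grad f(x) = Q x + c = (3, -1)
Constraint values g_i(x) = a_i^T x - b_i:
  g_1((3, 1)) = 0
Stationarity residual: grad f(x) + sum_i lambda_i a_i = (0, 0)
  -> stationarity OK
Primal feasibility (all g_i <= 0): OK
Dual feasibility (all lambda_i >= 0): OK
Complementary slackness (lambda_i * g_i(x) = 0 for all i): OK

Verdict: yes, KKT holds.

yes


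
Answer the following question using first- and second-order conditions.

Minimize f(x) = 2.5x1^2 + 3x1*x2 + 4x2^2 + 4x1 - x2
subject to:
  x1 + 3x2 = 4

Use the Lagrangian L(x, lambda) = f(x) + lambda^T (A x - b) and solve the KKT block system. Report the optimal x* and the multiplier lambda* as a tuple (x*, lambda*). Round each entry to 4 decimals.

Form the Lagrangian:
  L(x, lambda) = (1/2) x^T Q x + c^T x + lambda^T (A x - b)
Stationarity (grad_x L = 0): Q x + c + A^T lambda = 0.
Primal feasibility: A x = b.

This gives the KKT block system:
  [ Q   A^T ] [ x     ]   [-c ]
  [ A    0  ] [ lambda ] = [ b ]

Solving the linear system:
  x*      = (-1.2286, 1.7429)
  lambda* = (-3.0857)
  f(x*)   = 2.8429

x* = (-1.2286, 1.7429), lambda* = (-3.0857)


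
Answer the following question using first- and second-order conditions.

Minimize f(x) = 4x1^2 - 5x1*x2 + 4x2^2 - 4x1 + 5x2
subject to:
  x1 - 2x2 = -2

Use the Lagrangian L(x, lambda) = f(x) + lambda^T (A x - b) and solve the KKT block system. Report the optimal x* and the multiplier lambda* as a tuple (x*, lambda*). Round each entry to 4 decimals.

Form the Lagrangian:
  L(x, lambda) = (1/2) x^T Q x + c^T x + lambda^T (A x - b)
Stationarity (grad_x L = 0): Q x + c + A^T lambda = 0.
Primal feasibility: A x = b.

This gives the KKT block system:
  [ Q   A^T ] [ x     ]   [-c ]
  [ A    0  ] [ lambda ] = [ b ]

Solving the linear system:
  x*      = (0.5, 1.25)
  lambda* = (6.25)
  f(x*)   = 8.375

x* = (0.5, 1.25), lambda* = (6.25)


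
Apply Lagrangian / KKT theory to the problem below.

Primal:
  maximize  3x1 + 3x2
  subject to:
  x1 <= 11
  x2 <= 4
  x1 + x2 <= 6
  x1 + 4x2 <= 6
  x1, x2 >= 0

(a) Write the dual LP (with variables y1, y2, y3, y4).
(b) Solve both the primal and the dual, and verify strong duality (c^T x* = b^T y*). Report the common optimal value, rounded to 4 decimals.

The standard primal-dual pair for 'max c^T x s.t. A x <= b, x >= 0' is:
  Dual:  min b^T y  s.t.  A^T y >= c,  y >= 0.

So the dual LP is:
  minimize  11y1 + 4y2 + 6y3 + 6y4
  subject to:
    y1 + y3 + y4 >= 3
    y2 + y3 + 4y4 >= 3
    y1, y2, y3, y4 >= 0

Solving the primal: x* = (6, 0).
  primal value c^T x* = 18.
Solving the dual: y* = (0, 0, 0, 3).
  dual value b^T y* = 18.
Strong duality: c^T x* = b^T y*. Confirmed.

18


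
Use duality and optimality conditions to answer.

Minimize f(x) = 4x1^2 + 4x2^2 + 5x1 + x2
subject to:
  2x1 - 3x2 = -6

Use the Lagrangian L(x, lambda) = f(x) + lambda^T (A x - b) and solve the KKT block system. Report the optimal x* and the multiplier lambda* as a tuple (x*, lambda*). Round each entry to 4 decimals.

Form the Lagrangian:
  L(x, lambda) = (1/2) x^T Q x + c^T x + lambda^T (A x - b)
Stationarity (grad_x L = 0): Q x + c + A^T lambda = 0.
Primal feasibility: A x = b.

This gives the KKT block system:
  [ Q   A^T ] [ x     ]   [-c ]
  [ A    0  ] [ lambda ] = [ b ]

Solving the linear system:
  x*      = (-1.4135, 1.0577)
  lambda* = (3.1538)
  f(x*)   = 6.4567

x* = (-1.4135, 1.0577), lambda* = (3.1538)


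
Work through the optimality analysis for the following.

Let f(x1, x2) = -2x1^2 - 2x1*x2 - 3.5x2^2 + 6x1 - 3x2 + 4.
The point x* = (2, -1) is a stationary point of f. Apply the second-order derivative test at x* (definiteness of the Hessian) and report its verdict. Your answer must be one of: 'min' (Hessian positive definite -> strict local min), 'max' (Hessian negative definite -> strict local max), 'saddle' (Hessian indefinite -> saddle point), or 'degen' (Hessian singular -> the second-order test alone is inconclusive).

Compute the Hessian H = grad^2 f:
  H = [[-4, -2], [-2, -7]]
Verify stationarity: grad f(x*) = H x* + g = (0, 0).
Eigenvalues of H: -8, -3.
Both eigenvalues < 0, so H is negative definite -> x* is a strict local max.

max


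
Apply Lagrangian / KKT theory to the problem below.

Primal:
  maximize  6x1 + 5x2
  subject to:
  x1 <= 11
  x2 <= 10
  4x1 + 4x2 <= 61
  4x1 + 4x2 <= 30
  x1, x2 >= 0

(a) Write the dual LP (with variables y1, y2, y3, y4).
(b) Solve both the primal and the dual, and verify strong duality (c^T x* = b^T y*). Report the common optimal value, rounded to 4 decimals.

The standard primal-dual pair for 'max c^T x s.t. A x <= b, x >= 0' is:
  Dual:  min b^T y  s.t.  A^T y >= c,  y >= 0.

So the dual LP is:
  minimize  11y1 + 10y2 + 61y3 + 30y4
  subject to:
    y1 + 4y3 + 4y4 >= 6
    y2 + 4y3 + 4y4 >= 5
    y1, y2, y3, y4 >= 0

Solving the primal: x* = (7.5, 0).
  primal value c^T x* = 45.
Solving the dual: y* = (0, 0, 0, 1.5).
  dual value b^T y* = 45.
Strong duality: c^T x* = b^T y*. Confirmed.

45


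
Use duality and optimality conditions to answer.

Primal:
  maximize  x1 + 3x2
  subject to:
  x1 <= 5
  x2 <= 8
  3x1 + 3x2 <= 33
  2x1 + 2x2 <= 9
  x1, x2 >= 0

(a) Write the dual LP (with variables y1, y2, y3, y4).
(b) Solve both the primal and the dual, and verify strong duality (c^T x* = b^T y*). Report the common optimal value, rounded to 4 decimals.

The standard primal-dual pair for 'max c^T x s.t. A x <= b, x >= 0' is:
  Dual:  min b^T y  s.t.  A^T y >= c,  y >= 0.

So the dual LP is:
  minimize  5y1 + 8y2 + 33y3 + 9y4
  subject to:
    y1 + 3y3 + 2y4 >= 1
    y2 + 3y3 + 2y4 >= 3
    y1, y2, y3, y4 >= 0

Solving the primal: x* = (0, 4.5).
  primal value c^T x* = 13.5.
Solving the dual: y* = (0, 0, 0, 1.5).
  dual value b^T y* = 13.5.
Strong duality: c^T x* = b^T y*. Confirmed.

13.5


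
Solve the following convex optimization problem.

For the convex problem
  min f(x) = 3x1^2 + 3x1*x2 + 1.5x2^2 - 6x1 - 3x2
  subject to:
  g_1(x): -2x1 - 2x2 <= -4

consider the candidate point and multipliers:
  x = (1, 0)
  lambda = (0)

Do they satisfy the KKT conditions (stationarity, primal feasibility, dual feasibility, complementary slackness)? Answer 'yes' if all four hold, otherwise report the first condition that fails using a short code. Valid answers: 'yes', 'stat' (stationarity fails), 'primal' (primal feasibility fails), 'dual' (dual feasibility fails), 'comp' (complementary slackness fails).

Gradient of f: grad f(x) = Q x + c = (0, 0)
Constraint values g_i(x) = a_i^T x - b_i:
  g_1((1, 0)) = 2
Stationarity residual: grad f(x) + sum_i lambda_i a_i = (0, 0)
  -> stationarity OK
Primal feasibility (all g_i <= 0): FAILS
Dual feasibility (all lambda_i >= 0): OK
Complementary slackness (lambda_i * g_i(x) = 0 for all i): OK

Verdict: the first failing condition is primal_feasibility -> primal.

primal


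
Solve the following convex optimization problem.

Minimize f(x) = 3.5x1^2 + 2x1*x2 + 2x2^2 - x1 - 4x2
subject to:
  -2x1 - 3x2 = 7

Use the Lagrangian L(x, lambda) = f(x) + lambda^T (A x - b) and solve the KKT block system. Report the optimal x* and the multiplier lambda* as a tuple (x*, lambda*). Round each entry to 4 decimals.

Form the Lagrangian:
  L(x, lambda) = (1/2) x^T Q x + c^T x + lambda^T (A x - b)
Stationarity (grad_x L = 0): Q x + c + A^T lambda = 0.
Primal feasibility: A x = b.

This gives the KKT block system:
  [ Q   A^T ] [ x     ]   [-c ]
  [ A    0  ] [ lambda ] = [ b ]

Solving the linear system:
  x*      = (-0.5273, -1.9818)
  lambda* = (-4.3273)
  f(x*)   = 19.3727

x* = (-0.5273, -1.9818), lambda* = (-4.3273)


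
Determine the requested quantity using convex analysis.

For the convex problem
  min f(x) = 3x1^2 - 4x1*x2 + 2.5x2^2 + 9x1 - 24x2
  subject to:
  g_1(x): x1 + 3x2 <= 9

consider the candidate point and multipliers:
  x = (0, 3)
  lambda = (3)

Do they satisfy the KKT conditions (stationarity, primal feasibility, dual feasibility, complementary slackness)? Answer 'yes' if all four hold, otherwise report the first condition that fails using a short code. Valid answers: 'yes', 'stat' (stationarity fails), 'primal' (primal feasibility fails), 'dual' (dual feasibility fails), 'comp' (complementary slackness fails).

Gradient of f: grad f(x) = Q x + c = (-3, -9)
Constraint values g_i(x) = a_i^T x - b_i:
  g_1((0, 3)) = 0
Stationarity residual: grad f(x) + sum_i lambda_i a_i = (0, 0)
  -> stationarity OK
Primal feasibility (all g_i <= 0): OK
Dual feasibility (all lambda_i >= 0): OK
Complementary slackness (lambda_i * g_i(x) = 0 for all i): OK

Verdict: yes, KKT holds.

yes


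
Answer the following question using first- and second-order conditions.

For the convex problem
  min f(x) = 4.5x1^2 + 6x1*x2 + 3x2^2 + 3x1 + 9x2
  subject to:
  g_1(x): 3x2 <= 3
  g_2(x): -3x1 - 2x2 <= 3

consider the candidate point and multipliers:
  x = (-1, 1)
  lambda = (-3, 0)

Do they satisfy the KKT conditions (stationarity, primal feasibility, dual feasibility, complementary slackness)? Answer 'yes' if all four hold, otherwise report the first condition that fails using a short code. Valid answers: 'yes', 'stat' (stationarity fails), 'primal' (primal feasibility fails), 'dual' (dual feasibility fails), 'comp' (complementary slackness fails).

Gradient of f: grad f(x) = Q x + c = (0, 9)
Constraint values g_i(x) = a_i^T x - b_i:
  g_1((-1, 1)) = 0
  g_2((-1, 1)) = -2
Stationarity residual: grad f(x) + sum_i lambda_i a_i = (0, 0)
  -> stationarity OK
Primal feasibility (all g_i <= 0): OK
Dual feasibility (all lambda_i >= 0): FAILS
Complementary slackness (lambda_i * g_i(x) = 0 for all i): OK

Verdict: the first failing condition is dual_feasibility -> dual.

dual


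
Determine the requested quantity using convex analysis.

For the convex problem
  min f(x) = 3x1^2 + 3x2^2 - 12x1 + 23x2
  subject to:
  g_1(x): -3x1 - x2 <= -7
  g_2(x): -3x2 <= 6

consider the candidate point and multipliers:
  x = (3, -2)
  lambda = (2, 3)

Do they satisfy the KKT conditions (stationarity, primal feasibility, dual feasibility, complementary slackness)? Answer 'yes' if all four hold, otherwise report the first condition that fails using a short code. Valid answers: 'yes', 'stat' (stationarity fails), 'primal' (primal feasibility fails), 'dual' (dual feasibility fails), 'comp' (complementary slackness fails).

Gradient of f: grad f(x) = Q x + c = (6, 11)
Constraint values g_i(x) = a_i^T x - b_i:
  g_1((3, -2)) = 0
  g_2((3, -2)) = 0
Stationarity residual: grad f(x) + sum_i lambda_i a_i = (0, 0)
  -> stationarity OK
Primal feasibility (all g_i <= 0): OK
Dual feasibility (all lambda_i >= 0): OK
Complementary slackness (lambda_i * g_i(x) = 0 for all i): OK

Verdict: yes, KKT holds.

yes


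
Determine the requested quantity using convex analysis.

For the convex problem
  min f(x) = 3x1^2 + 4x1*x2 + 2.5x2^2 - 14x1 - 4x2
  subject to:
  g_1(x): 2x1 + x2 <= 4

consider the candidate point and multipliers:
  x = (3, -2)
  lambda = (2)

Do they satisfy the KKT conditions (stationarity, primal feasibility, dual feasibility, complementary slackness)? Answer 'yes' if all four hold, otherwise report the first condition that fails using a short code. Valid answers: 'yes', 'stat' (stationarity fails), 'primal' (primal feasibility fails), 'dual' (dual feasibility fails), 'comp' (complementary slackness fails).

Gradient of f: grad f(x) = Q x + c = (-4, -2)
Constraint values g_i(x) = a_i^T x - b_i:
  g_1((3, -2)) = 0
Stationarity residual: grad f(x) + sum_i lambda_i a_i = (0, 0)
  -> stationarity OK
Primal feasibility (all g_i <= 0): OK
Dual feasibility (all lambda_i >= 0): OK
Complementary slackness (lambda_i * g_i(x) = 0 for all i): OK

Verdict: yes, KKT holds.

yes


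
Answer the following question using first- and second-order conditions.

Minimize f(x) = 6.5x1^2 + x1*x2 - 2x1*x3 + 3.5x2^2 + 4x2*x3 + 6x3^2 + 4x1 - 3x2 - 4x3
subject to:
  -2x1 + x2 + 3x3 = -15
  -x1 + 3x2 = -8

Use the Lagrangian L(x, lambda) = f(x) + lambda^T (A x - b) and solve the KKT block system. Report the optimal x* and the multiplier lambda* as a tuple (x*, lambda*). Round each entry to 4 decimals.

Form the Lagrangian:
  L(x, lambda) = (1/2) x^T Q x + c^T x + lambda^T (A x - b)
Stationarity (grad_x L = 0): Q x + c + A^T lambda = 0.
Primal feasibility: A x = b.

This gives the KKT block system:
  [ Q   A^T ] [ x     ]   [-c ]
  [ A    0  ] [ lambda ] = [ b ]

Solving the linear system:
  x*      = (2.2234, -1.9255, -2.8759)
  lambda* = (16.8865, 2.9574)
  f(x*)   = 151.5656

x* = (2.2234, -1.9255, -2.8759), lambda* = (16.8865, 2.9574)


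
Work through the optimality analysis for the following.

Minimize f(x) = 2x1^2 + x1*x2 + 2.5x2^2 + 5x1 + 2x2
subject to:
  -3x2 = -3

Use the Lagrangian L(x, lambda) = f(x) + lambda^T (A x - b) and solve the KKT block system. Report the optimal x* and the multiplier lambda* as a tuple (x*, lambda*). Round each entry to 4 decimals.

Form the Lagrangian:
  L(x, lambda) = (1/2) x^T Q x + c^T x + lambda^T (A x - b)
Stationarity (grad_x L = 0): Q x + c + A^T lambda = 0.
Primal feasibility: A x = b.

This gives the KKT block system:
  [ Q   A^T ] [ x     ]   [-c ]
  [ A    0  ] [ lambda ] = [ b ]

Solving the linear system:
  x*      = (-1.5, 1)
  lambda* = (1.8333)
  f(x*)   = 0

x* = (-1.5, 1), lambda* = (1.8333)


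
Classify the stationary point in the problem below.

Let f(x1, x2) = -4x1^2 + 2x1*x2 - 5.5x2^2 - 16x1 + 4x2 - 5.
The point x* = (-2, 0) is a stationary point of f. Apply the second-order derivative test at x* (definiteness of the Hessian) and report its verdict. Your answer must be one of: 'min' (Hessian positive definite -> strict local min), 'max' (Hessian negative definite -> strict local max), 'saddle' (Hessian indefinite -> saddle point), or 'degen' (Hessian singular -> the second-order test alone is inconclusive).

Compute the Hessian H = grad^2 f:
  H = [[-8, 2], [2, -11]]
Verify stationarity: grad f(x*) = H x* + g = (0, 0).
Eigenvalues of H: -12, -7.
Both eigenvalues < 0, so H is negative definite -> x* is a strict local max.

max


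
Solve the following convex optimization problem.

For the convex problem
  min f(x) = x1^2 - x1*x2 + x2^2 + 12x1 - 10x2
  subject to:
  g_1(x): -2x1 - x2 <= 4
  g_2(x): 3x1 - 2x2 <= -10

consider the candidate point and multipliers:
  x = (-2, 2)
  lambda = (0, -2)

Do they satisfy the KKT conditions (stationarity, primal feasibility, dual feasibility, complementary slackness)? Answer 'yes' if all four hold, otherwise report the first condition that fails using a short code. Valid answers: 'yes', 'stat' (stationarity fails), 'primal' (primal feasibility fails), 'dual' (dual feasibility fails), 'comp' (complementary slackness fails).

Gradient of f: grad f(x) = Q x + c = (6, -4)
Constraint values g_i(x) = a_i^T x - b_i:
  g_1((-2, 2)) = -2
  g_2((-2, 2)) = 0
Stationarity residual: grad f(x) + sum_i lambda_i a_i = (0, 0)
  -> stationarity OK
Primal feasibility (all g_i <= 0): OK
Dual feasibility (all lambda_i >= 0): FAILS
Complementary slackness (lambda_i * g_i(x) = 0 for all i): OK

Verdict: the first failing condition is dual_feasibility -> dual.

dual


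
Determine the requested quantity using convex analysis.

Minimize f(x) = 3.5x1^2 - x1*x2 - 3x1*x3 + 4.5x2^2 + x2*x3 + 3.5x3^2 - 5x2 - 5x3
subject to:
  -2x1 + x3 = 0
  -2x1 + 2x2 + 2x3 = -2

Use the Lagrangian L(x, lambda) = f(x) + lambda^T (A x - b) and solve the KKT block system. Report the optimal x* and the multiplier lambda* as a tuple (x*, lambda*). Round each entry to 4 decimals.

Form the Lagrangian:
  L(x, lambda) = (1/2) x^T Q x + c^T x + lambda^T (A x - b)
Stationarity (grad_x L = 0): Q x + c + A^T lambda = 0.
Primal feasibility: A x = b.

This gives the KKT block system:
  [ Q   A^T ] [ x     ]   [-c ]
  [ A    0  ] [ lambda ] = [ b ]

Solving the linear system:
  x*      = (-0.1, -0.9, -0.2)
  lambda* = (-6.2, 6.6)
  f(x*)   = 9.35

x* = (-0.1, -0.9, -0.2), lambda* = (-6.2, 6.6)


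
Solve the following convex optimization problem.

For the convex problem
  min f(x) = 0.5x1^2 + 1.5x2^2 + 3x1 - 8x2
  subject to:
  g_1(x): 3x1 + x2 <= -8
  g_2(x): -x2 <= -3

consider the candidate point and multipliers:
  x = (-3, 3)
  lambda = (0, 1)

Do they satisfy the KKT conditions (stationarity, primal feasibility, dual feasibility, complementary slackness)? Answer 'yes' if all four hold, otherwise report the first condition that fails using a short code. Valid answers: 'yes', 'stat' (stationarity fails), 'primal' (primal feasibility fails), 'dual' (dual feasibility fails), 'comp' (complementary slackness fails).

Gradient of f: grad f(x) = Q x + c = (0, 1)
Constraint values g_i(x) = a_i^T x - b_i:
  g_1((-3, 3)) = 2
  g_2((-3, 3)) = 0
Stationarity residual: grad f(x) + sum_i lambda_i a_i = (0, 0)
  -> stationarity OK
Primal feasibility (all g_i <= 0): FAILS
Dual feasibility (all lambda_i >= 0): OK
Complementary slackness (lambda_i * g_i(x) = 0 for all i): OK

Verdict: the first failing condition is primal_feasibility -> primal.

primal


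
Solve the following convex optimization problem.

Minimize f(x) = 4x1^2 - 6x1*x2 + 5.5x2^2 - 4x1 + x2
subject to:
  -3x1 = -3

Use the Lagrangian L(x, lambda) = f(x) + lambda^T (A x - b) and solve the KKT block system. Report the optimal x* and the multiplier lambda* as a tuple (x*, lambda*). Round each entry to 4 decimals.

Form the Lagrangian:
  L(x, lambda) = (1/2) x^T Q x + c^T x + lambda^T (A x - b)
Stationarity (grad_x L = 0): Q x + c + A^T lambda = 0.
Primal feasibility: A x = b.

This gives the KKT block system:
  [ Q   A^T ] [ x     ]   [-c ]
  [ A    0  ] [ lambda ] = [ b ]

Solving the linear system:
  x*      = (1, 0.4545)
  lambda* = (0.4242)
  f(x*)   = -1.1364

x* = (1, 0.4545), lambda* = (0.4242)


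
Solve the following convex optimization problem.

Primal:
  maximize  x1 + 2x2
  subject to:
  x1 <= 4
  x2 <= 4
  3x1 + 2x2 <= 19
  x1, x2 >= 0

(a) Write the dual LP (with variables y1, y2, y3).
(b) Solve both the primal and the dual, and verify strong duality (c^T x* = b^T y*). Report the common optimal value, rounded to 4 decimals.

The standard primal-dual pair for 'max c^T x s.t. A x <= b, x >= 0' is:
  Dual:  min b^T y  s.t.  A^T y >= c,  y >= 0.

So the dual LP is:
  minimize  4y1 + 4y2 + 19y3
  subject to:
    y1 + 3y3 >= 1
    y2 + 2y3 >= 2
    y1, y2, y3 >= 0

Solving the primal: x* = (3.6667, 4).
  primal value c^T x* = 11.6667.
Solving the dual: y* = (0, 1.3333, 0.3333).
  dual value b^T y* = 11.6667.
Strong duality: c^T x* = b^T y*. Confirmed.

11.6667


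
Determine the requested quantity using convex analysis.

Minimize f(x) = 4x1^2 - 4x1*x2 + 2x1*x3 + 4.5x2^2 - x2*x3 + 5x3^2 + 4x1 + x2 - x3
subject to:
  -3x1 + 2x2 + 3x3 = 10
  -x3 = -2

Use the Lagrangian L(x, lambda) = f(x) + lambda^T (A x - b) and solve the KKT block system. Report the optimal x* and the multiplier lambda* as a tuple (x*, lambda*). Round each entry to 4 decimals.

Form the Lagrangian:
  L(x, lambda) = (1/2) x^T Q x + c^T x + lambda^T (A x - b)
Stationarity (grad_x L = 0): Q x + c + A^T lambda = 0.
Primal feasibility: A x = b.

This gives the KKT block system:
  [ Q   A^T ] [ x     ]   [-c ]
  [ A    0  ] [ lambda ] = [ b ]

Solving the linear system:
  x*      = (-1.5692, -0.3538, 2)
  lambda* = (-1.0462, 13.0769)
  f(x*)   = 13.9923

x* = (-1.5692, -0.3538, 2), lambda* = (-1.0462, 13.0769)


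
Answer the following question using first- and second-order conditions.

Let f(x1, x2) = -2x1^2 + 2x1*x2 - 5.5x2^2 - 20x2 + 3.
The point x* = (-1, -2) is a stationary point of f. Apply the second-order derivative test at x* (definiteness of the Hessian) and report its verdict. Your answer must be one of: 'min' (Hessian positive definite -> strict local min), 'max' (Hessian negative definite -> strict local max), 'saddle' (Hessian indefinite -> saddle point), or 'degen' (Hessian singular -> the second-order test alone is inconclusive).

Compute the Hessian H = grad^2 f:
  H = [[-4, 2], [2, -11]]
Verify stationarity: grad f(x*) = H x* + g = (0, 0).
Eigenvalues of H: -11.5311, -3.4689.
Both eigenvalues < 0, so H is negative definite -> x* is a strict local max.

max


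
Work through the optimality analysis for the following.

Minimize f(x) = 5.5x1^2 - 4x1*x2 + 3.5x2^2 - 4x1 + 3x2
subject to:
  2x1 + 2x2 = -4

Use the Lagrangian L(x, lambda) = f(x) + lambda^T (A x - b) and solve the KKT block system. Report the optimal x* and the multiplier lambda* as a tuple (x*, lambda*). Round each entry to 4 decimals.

Form the Lagrangian:
  L(x, lambda) = (1/2) x^T Q x + c^T x + lambda^T (A x - b)
Stationarity (grad_x L = 0): Q x + c + A^T lambda = 0.
Primal feasibility: A x = b.

This gives the KKT block system:
  [ Q   A^T ] [ x     ]   [-c ]
  [ A    0  ] [ lambda ] = [ b ]

Solving the linear system:
  x*      = (-0.5769, -1.4231)
  lambda* = (2.3269)
  f(x*)   = 3.6731

x* = (-0.5769, -1.4231), lambda* = (2.3269)


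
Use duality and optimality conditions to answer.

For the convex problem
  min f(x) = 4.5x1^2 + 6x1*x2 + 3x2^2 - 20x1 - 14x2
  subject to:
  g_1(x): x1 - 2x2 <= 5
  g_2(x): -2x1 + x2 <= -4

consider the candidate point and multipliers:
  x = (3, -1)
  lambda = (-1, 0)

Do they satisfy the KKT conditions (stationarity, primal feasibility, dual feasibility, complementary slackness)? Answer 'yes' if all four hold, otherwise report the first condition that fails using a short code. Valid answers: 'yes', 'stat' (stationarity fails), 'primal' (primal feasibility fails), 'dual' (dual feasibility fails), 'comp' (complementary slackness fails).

Gradient of f: grad f(x) = Q x + c = (1, -2)
Constraint values g_i(x) = a_i^T x - b_i:
  g_1((3, -1)) = 0
  g_2((3, -1)) = -3
Stationarity residual: grad f(x) + sum_i lambda_i a_i = (0, 0)
  -> stationarity OK
Primal feasibility (all g_i <= 0): OK
Dual feasibility (all lambda_i >= 0): FAILS
Complementary slackness (lambda_i * g_i(x) = 0 for all i): OK

Verdict: the first failing condition is dual_feasibility -> dual.

dual


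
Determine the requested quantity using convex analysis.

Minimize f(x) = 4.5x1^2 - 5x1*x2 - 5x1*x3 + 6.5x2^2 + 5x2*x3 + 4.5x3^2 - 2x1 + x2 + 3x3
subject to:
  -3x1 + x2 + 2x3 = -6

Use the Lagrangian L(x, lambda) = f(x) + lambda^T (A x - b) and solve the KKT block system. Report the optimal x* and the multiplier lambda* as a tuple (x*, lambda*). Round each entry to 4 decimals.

Form the Lagrangian:
  L(x, lambda) = (1/2) x^T Q x + c^T x + lambda^T (A x - b)
Stationarity (grad_x L = 0): Q x + c + A^T lambda = 0.
Primal feasibility: A x = b.

This gives the KKT block system:
  [ Q   A^T ] [ x     ]   [-c ]
  [ A    0  ] [ lambda ] = [ b ]

Solving the linear system:
  x*      = (1.6731, 0.4808, -0.7308)
  lambda* = (4.7692)
  f(x*)   = 11.7788

x* = (1.6731, 0.4808, -0.7308), lambda* = (4.7692)


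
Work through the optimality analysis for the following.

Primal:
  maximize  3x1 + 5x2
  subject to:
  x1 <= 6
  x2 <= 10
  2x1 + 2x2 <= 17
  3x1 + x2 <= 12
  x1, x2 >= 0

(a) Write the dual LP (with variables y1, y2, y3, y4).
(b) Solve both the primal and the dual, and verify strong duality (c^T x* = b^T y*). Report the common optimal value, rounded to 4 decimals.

The standard primal-dual pair for 'max c^T x s.t. A x <= b, x >= 0' is:
  Dual:  min b^T y  s.t.  A^T y >= c,  y >= 0.

So the dual LP is:
  minimize  6y1 + 10y2 + 17y3 + 12y4
  subject to:
    y1 + 2y3 + 3y4 >= 3
    y2 + 2y3 + y4 >= 5
    y1, y2, y3, y4 >= 0

Solving the primal: x* = (0, 8.5).
  primal value c^T x* = 42.5.
Solving the dual: y* = (0, 0, 2.5, 0).
  dual value b^T y* = 42.5.
Strong duality: c^T x* = b^T y*. Confirmed.

42.5


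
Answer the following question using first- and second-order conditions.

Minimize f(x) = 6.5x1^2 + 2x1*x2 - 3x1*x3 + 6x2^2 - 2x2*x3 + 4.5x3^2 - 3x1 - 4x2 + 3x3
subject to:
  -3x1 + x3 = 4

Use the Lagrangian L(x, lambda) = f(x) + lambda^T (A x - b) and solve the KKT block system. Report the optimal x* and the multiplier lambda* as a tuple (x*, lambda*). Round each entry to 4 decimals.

Form the Lagrangian:
  L(x, lambda) = (1/2) x^T Q x + c^T x + lambda^T (A x - b)
Stationarity (grad_x L = 0): Q x + c + A^T lambda = 0.
Primal feasibility: A x = b.

This gives the KKT block system:
  [ Q   A^T ] [ x     ]   [-c ]
  [ A    0  ] [ lambda ] = [ b ]

Solving the linear system:
  x*      = (-1.3125, 0.5625, 0.0625)
  lambda* = (-6.375)
  f(x*)   = 13.6875

x* = (-1.3125, 0.5625, 0.0625), lambda* = (-6.375)


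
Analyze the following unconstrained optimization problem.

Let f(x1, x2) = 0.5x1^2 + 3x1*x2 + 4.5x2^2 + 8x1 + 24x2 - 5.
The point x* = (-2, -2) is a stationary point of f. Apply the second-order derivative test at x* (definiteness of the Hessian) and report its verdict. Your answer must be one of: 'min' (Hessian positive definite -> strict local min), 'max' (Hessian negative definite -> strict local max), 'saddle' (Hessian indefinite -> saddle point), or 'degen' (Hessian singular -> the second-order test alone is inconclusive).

Compute the Hessian H = grad^2 f:
  H = [[1, 3], [3, 9]]
Verify stationarity: grad f(x*) = H x* + g = (0, 0).
Eigenvalues of H: 0, 10.
H has a zero eigenvalue (singular; positive semidefinite but not definite), so H is neither positive definite, negative definite, nor indefinite. The second-order test alone is inconclusive -> degen.
(Indeed, f is constant along the null direction of H through x*, so x* is not a strict local extremum.)

degen


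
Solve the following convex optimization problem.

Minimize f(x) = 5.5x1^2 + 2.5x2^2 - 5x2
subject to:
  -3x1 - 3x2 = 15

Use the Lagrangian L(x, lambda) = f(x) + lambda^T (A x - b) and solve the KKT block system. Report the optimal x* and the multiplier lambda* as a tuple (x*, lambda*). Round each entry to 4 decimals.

Form the Lagrangian:
  L(x, lambda) = (1/2) x^T Q x + c^T x + lambda^T (A x - b)
Stationarity (grad_x L = 0): Q x + c + A^T lambda = 0.
Primal feasibility: A x = b.

This gives the KKT block system:
  [ Q   A^T ] [ x     ]   [-c ]
  [ A    0  ] [ lambda ] = [ b ]

Solving the linear system:
  x*      = (-1.875, -3.125)
  lambda* = (-6.875)
  f(x*)   = 59.375

x* = (-1.875, -3.125), lambda* = (-6.875)


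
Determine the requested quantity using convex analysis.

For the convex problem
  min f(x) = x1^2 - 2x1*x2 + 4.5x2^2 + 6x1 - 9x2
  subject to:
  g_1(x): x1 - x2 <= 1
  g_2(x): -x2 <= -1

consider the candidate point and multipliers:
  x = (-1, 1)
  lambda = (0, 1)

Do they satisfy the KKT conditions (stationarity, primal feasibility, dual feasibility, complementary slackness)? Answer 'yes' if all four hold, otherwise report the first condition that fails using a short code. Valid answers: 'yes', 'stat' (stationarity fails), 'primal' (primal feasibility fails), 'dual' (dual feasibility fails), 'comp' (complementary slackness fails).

Gradient of f: grad f(x) = Q x + c = (2, 2)
Constraint values g_i(x) = a_i^T x - b_i:
  g_1((-1, 1)) = -3
  g_2((-1, 1)) = 0
Stationarity residual: grad f(x) + sum_i lambda_i a_i = (2, 1)
  -> stationarity FAILS
Primal feasibility (all g_i <= 0): OK
Dual feasibility (all lambda_i >= 0): OK
Complementary slackness (lambda_i * g_i(x) = 0 for all i): OK

Verdict: the first failing condition is stationarity -> stat.

stat


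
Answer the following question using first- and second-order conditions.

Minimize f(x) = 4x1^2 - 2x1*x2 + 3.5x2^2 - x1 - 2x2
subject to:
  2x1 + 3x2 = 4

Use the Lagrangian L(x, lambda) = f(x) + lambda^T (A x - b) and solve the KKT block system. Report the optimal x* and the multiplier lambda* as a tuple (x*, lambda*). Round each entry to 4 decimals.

Form the Lagrangian:
  L(x, lambda) = (1/2) x^T Q x + c^T x + lambda^T (A x - b)
Stationarity (grad_x L = 0): Q x + c + A^T lambda = 0.
Primal feasibility: A x = b.

This gives the KKT block system:
  [ Q   A^T ] [ x     ]   [-c ]
  [ A    0  ] [ lambda ] = [ b ]

Solving the linear system:
  x*      = (0.621, 0.9194)
  lambda* = (-1.0645)
  f(x*)   = 0.8992

x* = (0.621, 0.9194), lambda* = (-1.0645)


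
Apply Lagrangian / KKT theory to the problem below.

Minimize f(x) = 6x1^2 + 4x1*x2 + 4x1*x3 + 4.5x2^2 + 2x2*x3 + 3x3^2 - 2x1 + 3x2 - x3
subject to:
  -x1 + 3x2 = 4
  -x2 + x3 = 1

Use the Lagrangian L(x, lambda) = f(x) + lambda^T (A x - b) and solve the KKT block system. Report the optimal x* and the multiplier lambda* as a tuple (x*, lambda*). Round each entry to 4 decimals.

Form the Lagrangian:
  L(x, lambda) = (1/2) x^T Q x + c^T x + lambda^T (A x - b)
Stationarity (grad_x L = 0): Q x + c + A^T lambda = 0.
Primal feasibility: A x = b.

This gives the KKT block system:
  [ Q   A^T ] [ x     ]   [-c ]
  [ A    0  ] [ lambda ] = [ b ]

Solving the linear system:
  x*      = (-1.2571, 0.9143, 1.9143)
  lambda* = (-5.7714, -7.2857)
  f(x*)   = 16.8571

x* = (-1.2571, 0.9143, 1.9143), lambda* = (-5.7714, -7.2857)


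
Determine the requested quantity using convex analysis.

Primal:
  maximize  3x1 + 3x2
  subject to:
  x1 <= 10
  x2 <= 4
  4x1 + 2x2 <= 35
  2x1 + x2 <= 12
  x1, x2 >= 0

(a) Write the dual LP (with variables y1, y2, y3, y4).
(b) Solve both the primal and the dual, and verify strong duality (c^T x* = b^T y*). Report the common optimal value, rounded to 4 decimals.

The standard primal-dual pair for 'max c^T x s.t. A x <= b, x >= 0' is:
  Dual:  min b^T y  s.t.  A^T y >= c,  y >= 0.

So the dual LP is:
  minimize  10y1 + 4y2 + 35y3 + 12y4
  subject to:
    y1 + 4y3 + 2y4 >= 3
    y2 + 2y3 + y4 >= 3
    y1, y2, y3, y4 >= 0

Solving the primal: x* = (4, 4).
  primal value c^T x* = 24.
Solving the dual: y* = (0, 1.5, 0, 1.5).
  dual value b^T y* = 24.
Strong duality: c^T x* = b^T y*. Confirmed.

24


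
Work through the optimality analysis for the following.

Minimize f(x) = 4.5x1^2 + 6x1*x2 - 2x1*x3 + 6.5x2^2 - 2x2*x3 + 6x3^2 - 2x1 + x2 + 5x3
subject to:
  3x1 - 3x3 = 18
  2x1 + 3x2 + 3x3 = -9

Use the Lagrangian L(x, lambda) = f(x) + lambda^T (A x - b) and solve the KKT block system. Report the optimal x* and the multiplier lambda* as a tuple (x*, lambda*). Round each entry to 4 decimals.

Form the Lagrangian:
  L(x, lambda) = (1/2) x^T Q x + c^T x + lambda^T (A x - b)
Stationarity (grad_x L = 0): Q x + c + A^T lambda = 0.
Primal feasibility: A x = b.

This gives the KKT block system:
  [ Q   A^T ] [ x     ]   [-c ]
  [ A    0  ] [ lambda ] = [ b ]

Solving the linear system:
  x*      = (3.3101, -2.5168, -2.6899)
  lambda* = (-7.4628, 2.1592)
  f(x*)   = 65.588

x* = (3.3101, -2.5168, -2.6899), lambda* = (-7.4628, 2.1592)


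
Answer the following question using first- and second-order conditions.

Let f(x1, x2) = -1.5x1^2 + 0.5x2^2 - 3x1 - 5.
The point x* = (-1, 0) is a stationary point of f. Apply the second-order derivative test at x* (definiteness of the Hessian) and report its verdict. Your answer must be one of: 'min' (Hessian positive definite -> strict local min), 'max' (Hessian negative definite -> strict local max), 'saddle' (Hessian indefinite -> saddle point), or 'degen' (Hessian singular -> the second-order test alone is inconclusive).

Compute the Hessian H = grad^2 f:
  H = [[-3, 0], [0, 1]]
Verify stationarity: grad f(x*) = H x* + g = (0, 0).
Eigenvalues of H: -3, 1.
Eigenvalues have mixed signs, so H is indefinite -> x* is a saddle point.

saddle


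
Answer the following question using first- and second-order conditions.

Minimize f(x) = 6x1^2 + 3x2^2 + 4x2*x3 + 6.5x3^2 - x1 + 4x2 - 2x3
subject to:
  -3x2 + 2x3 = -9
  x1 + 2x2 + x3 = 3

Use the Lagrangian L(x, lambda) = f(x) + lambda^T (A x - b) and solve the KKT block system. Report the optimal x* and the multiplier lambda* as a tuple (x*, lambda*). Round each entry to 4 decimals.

Form the Lagrangian:
  L(x, lambda) = (1/2) x^T Q x + c^T x + lambda^T (A x - b)
Stationarity (grad_x L = 0): Q x + c + A^T lambda = 0.
Primal feasibility: A x = b.

This gives the KKT block system:
  [ Q   A^T ] [ x     ]   [-c ]
  [ A    0  ] [ lambda ] = [ b ]

Solving the linear system:
  x*      = (0, 2.1429, -1.2857)
  lambda* = (4.5714, 1)
  f(x*)   = 24.6429

x* = (0, 2.1429, -1.2857), lambda* = (4.5714, 1)


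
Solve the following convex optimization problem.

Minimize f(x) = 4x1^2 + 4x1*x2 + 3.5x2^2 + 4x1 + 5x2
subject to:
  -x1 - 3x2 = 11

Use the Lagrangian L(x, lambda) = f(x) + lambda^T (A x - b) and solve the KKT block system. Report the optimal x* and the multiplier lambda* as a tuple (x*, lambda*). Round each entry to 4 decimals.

Form the Lagrangian:
  L(x, lambda) = (1/2) x^T Q x + c^T x + lambda^T (A x - b)
Stationarity (grad_x L = 0): Q x + c + A^T lambda = 0.
Primal feasibility: A x = b.

This gives the KKT block system:
  [ Q   A^T ] [ x     ]   [-c ]
  [ A    0  ] [ lambda ] = [ b ]

Solving the linear system:
  x*      = (0.6182, -3.8727)
  lambda* = (-6.5455)
  f(x*)   = 27.5545

x* = (0.6182, -3.8727), lambda* = (-6.5455)


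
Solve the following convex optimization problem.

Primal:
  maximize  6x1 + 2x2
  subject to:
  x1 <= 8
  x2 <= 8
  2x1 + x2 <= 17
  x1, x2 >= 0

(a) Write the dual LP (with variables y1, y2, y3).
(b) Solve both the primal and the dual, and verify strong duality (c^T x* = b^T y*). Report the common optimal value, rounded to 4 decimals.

The standard primal-dual pair for 'max c^T x s.t. A x <= b, x >= 0' is:
  Dual:  min b^T y  s.t.  A^T y >= c,  y >= 0.

So the dual LP is:
  minimize  8y1 + 8y2 + 17y3
  subject to:
    y1 + 2y3 >= 6
    y2 + y3 >= 2
    y1, y2, y3 >= 0

Solving the primal: x* = (8, 1).
  primal value c^T x* = 50.
Solving the dual: y* = (2, 0, 2).
  dual value b^T y* = 50.
Strong duality: c^T x* = b^T y*. Confirmed.

50


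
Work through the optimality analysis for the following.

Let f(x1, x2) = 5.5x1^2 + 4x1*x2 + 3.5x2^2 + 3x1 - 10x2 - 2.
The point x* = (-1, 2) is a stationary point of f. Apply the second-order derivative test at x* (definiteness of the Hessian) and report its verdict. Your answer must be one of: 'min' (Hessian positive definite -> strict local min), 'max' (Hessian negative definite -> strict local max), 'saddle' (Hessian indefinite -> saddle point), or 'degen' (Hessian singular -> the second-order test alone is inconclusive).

Compute the Hessian H = grad^2 f:
  H = [[11, 4], [4, 7]]
Verify stationarity: grad f(x*) = H x* + g = (0, 0).
Eigenvalues of H: 4.5279, 13.4721.
Both eigenvalues > 0, so H is positive definite -> x* is a strict local min.

min


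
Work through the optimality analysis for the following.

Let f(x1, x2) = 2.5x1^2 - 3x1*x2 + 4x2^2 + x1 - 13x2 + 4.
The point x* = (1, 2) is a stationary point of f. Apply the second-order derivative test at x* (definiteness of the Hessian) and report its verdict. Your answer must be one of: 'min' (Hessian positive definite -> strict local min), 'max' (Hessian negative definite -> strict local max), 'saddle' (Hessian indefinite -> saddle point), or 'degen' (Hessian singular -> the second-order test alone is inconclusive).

Compute the Hessian H = grad^2 f:
  H = [[5, -3], [-3, 8]]
Verify stationarity: grad f(x*) = H x* + g = (0, 0).
Eigenvalues of H: 3.1459, 9.8541.
Both eigenvalues > 0, so H is positive definite -> x* is a strict local min.

min


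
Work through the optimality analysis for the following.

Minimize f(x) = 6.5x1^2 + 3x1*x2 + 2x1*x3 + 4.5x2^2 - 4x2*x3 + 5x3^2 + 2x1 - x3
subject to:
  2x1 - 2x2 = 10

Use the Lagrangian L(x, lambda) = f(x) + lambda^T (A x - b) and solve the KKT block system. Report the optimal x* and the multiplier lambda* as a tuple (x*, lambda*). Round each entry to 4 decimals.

Form the Lagrangian:
  L(x, lambda) = (1/2) x^T Q x + c^T x + lambda^T (A x - b)
Stationarity (grad_x L = 0): Q x + c + A^T lambda = 0.
Primal feasibility: A x = b.

This gives the KKT block system:
  [ Q   A^T ] [ x     ]   [-c ]
  [ A    0  ] [ lambda ] = [ b ]

Solving the linear system:
  x*      = (1.9638, -3.0362, -1.5072)
  lambda* = (-7.7029)
  f(x*)   = 41.2319

x* = (1.9638, -3.0362, -1.5072), lambda* = (-7.7029)


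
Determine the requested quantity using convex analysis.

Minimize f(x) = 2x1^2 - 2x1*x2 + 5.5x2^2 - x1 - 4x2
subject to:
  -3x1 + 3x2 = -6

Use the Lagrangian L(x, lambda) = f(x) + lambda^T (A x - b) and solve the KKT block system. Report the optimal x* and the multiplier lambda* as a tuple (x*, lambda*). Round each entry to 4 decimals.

Form the Lagrangian:
  L(x, lambda) = (1/2) x^T Q x + c^T x + lambda^T (A x - b)
Stationarity (grad_x L = 0): Q x + c + A^T lambda = 0.
Primal feasibility: A x = b.

This gives the KKT block system:
  [ Q   A^T ] [ x     ]   [-c ]
  [ A    0  ] [ lambda ] = [ b ]

Solving the linear system:
  x*      = (2.0909, 0.0909)
  lambda* = (2.3939)
  f(x*)   = 5.9545

x* = (2.0909, 0.0909), lambda* = (2.3939)


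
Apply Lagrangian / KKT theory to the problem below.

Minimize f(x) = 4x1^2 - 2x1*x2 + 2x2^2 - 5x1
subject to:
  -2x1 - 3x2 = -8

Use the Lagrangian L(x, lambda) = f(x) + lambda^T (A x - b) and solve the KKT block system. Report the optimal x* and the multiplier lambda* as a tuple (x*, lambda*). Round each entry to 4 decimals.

Form the Lagrangian:
  L(x, lambda) = (1/2) x^T Q x + c^T x + lambda^T (A x - b)
Stationarity (grad_x L = 0): Q x + c + A^T lambda = 0.
Primal feasibility: A x = b.

This gives the KKT block system:
  [ Q   A^T ] [ x     ]   [-c ]
  [ A    0  ] [ lambda ] = [ b ]

Solving the linear system:
  x*      = (1.4018, 1.7321)
  lambda* = (1.375)
  f(x*)   = 1.9955

x* = (1.4018, 1.7321), lambda* = (1.375)


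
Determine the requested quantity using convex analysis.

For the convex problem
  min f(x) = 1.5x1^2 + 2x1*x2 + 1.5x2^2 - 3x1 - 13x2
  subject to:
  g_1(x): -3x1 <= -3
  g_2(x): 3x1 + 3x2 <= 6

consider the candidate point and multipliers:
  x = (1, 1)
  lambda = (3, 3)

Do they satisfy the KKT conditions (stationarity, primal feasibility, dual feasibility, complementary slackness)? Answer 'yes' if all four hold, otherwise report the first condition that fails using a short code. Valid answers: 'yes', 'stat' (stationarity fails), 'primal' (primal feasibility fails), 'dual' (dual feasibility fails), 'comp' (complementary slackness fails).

Gradient of f: grad f(x) = Q x + c = (2, -8)
Constraint values g_i(x) = a_i^T x - b_i:
  g_1((1, 1)) = 0
  g_2((1, 1)) = 0
Stationarity residual: grad f(x) + sum_i lambda_i a_i = (2, 1)
  -> stationarity FAILS
Primal feasibility (all g_i <= 0): OK
Dual feasibility (all lambda_i >= 0): OK
Complementary slackness (lambda_i * g_i(x) = 0 for all i): OK

Verdict: the first failing condition is stationarity -> stat.

stat


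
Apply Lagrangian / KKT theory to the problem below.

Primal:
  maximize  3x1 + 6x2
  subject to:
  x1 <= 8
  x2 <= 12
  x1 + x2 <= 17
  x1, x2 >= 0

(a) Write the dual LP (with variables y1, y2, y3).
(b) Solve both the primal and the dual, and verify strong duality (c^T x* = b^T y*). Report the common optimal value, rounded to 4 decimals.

The standard primal-dual pair for 'max c^T x s.t. A x <= b, x >= 0' is:
  Dual:  min b^T y  s.t.  A^T y >= c,  y >= 0.

So the dual LP is:
  minimize  8y1 + 12y2 + 17y3
  subject to:
    y1 + y3 >= 3
    y2 + y3 >= 6
    y1, y2, y3 >= 0

Solving the primal: x* = (5, 12).
  primal value c^T x* = 87.
Solving the dual: y* = (0, 3, 3).
  dual value b^T y* = 87.
Strong duality: c^T x* = b^T y*. Confirmed.

87


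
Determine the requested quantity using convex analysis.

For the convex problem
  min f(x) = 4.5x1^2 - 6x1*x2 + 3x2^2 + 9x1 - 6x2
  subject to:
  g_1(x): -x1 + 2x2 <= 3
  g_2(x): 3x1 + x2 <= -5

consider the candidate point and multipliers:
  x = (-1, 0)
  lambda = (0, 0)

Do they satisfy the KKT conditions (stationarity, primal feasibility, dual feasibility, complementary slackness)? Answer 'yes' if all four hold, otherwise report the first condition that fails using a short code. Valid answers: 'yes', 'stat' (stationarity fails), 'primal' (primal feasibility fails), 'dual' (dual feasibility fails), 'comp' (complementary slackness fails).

Gradient of f: grad f(x) = Q x + c = (0, 0)
Constraint values g_i(x) = a_i^T x - b_i:
  g_1((-1, 0)) = -2
  g_2((-1, 0)) = 2
Stationarity residual: grad f(x) + sum_i lambda_i a_i = (0, 0)
  -> stationarity OK
Primal feasibility (all g_i <= 0): FAILS
Dual feasibility (all lambda_i >= 0): OK
Complementary slackness (lambda_i * g_i(x) = 0 for all i): OK

Verdict: the first failing condition is primal_feasibility -> primal.

primal
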